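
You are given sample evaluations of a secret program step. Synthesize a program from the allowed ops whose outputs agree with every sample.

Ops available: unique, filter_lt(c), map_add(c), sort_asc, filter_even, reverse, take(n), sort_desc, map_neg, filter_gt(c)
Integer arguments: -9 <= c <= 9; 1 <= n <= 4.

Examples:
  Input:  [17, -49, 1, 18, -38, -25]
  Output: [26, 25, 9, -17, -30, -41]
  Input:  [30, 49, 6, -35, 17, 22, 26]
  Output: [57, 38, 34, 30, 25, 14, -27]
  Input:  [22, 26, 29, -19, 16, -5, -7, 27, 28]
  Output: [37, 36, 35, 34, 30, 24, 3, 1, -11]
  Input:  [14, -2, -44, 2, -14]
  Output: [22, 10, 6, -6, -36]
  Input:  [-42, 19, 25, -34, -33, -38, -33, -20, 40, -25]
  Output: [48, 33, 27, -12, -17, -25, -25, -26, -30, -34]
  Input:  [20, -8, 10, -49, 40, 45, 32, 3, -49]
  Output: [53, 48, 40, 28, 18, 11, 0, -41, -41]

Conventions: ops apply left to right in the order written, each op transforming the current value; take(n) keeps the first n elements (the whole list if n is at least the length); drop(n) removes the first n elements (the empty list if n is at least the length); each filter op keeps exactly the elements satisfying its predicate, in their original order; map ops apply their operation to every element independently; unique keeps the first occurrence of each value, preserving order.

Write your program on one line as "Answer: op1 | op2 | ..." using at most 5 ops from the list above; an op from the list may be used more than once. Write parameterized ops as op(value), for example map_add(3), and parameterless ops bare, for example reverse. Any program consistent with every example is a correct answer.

sort_desc | sort_asc | map_add(7) | reverse | map_add(1)

Check, running the answer program on each example:
  [17, -49, 1, 18, -38, -25] -> [18, 17, 1, -25, -38, -49] -> [-49, -38, -25, 1, 17, 18] -> [-42, -31, -18, 8, 24, 25] -> [25, 24, 8, -18, -31, -42] -> [26, 25, 9, -17, -30, -41]
  [30, 49, 6, -35, 17, 22, 26] -> [49, 30, 26, 22, 17, 6, -35] -> [-35, 6, 17, 22, 26, 30, 49] -> [-28, 13, 24, 29, 33, 37, 56] -> [56, 37, 33, 29, 24, 13, -28] -> [57, 38, 34, 30, 25, 14, -27]
  [22, 26, 29, -19, 16, -5, -7, 27, 28] -> [29, 28, 27, 26, 22, 16, -5, -7, -19] -> [-19, -7, -5, 16, 22, 26, 27, 28, 29] -> [-12, 0, 2, 23, 29, 33, 34, 35, 36] -> [36, 35, 34, 33, 29, 23, 2, 0, -12] -> [37, 36, 35, 34, 30, 24, 3, 1, -11]
  [14, -2, -44, 2, -14] -> [14, 2, -2, -14, -44] -> [-44, -14, -2, 2, 14] -> [-37, -7, 5, 9, 21] -> [21, 9, 5, -7, -37] -> [22, 10, 6, -6, -36]
  [-42, 19, 25, -34, -33, -38, -33, -20, 40, -25] -> [40, 25, 19, -20, -25, -33, -33, -34, -38, -42] -> [-42, -38, -34, -33, -33, -25, -20, 19, 25, 40] -> [-35, -31, -27, -26, -26, -18, -13, 26, 32, 47] -> [47, 32, 26, -13, -18, -26, -26, -27, -31, -35] -> [48, 33, 27, -12, -17, -25, -25, -26, -30, -34]
  [20, -8, 10, -49, 40, 45, 32, 3, -49] -> [45, 40, 32, 20, 10, 3, -8, -49, -49] -> [-49, -49, -8, 3, 10, 20, 32, 40, 45] -> [-42, -42, -1, 10, 17, 27, 39, 47, 52] -> [52, 47, 39, 27, 17, 10, -1, -42, -42] -> [53, 48, 40, 28, 18, 11, 0, -41, -41]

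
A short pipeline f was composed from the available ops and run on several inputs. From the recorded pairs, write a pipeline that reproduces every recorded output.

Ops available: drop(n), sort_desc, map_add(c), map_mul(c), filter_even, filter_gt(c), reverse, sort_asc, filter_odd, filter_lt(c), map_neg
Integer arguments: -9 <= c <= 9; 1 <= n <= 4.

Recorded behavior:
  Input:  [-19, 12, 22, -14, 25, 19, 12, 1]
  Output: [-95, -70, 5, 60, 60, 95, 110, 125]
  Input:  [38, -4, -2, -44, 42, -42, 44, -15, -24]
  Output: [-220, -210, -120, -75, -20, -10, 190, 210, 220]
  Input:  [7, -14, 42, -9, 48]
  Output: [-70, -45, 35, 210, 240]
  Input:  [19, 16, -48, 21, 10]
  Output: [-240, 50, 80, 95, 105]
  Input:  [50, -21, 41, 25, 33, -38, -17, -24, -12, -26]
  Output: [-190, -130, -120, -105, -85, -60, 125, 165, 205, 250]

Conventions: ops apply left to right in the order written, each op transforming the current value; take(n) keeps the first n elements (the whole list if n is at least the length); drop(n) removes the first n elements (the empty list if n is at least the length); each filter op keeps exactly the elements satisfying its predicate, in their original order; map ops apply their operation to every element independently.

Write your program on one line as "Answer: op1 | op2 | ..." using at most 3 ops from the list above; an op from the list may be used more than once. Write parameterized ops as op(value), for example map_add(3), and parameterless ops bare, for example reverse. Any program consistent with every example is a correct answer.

map_neg | sort_desc | map_mul(-5)

Check, running the answer program on each example:
  [-19, 12, 22, -14, 25, 19, 12, 1] -> [19, -12, -22, 14, -25, -19, -12, -1] -> [19, 14, -1, -12, -12, -19, -22, -25] -> [-95, -70, 5, 60, 60, 95, 110, 125]
  [38, -4, -2, -44, 42, -42, 44, -15, -24] -> [-38, 4, 2, 44, -42, 42, -44, 15, 24] -> [44, 42, 24, 15, 4, 2, -38, -42, -44] -> [-220, -210, -120, -75, -20, -10, 190, 210, 220]
  [7, -14, 42, -9, 48] -> [-7, 14, -42, 9, -48] -> [14, 9, -7, -42, -48] -> [-70, -45, 35, 210, 240]
  [19, 16, -48, 21, 10] -> [-19, -16, 48, -21, -10] -> [48, -10, -16, -19, -21] -> [-240, 50, 80, 95, 105]
  [50, -21, 41, 25, 33, -38, -17, -24, -12, -26] -> [-50, 21, -41, -25, -33, 38, 17, 24, 12, 26] -> [38, 26, 24, 21, 17, 12, -25, -33, -41, -50] -> [-190, -130, -120, -105, -85, -60, 125, 165, 205, 250]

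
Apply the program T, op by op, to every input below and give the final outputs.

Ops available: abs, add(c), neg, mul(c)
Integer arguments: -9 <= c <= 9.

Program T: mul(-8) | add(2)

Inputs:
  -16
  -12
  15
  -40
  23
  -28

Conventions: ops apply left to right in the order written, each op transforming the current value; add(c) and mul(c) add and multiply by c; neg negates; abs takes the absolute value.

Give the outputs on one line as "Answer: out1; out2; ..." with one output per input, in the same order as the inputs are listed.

130; 98; -118; 322; -182; 226

Execution, op by op:
  -16 -> 128 -> 130
  -12 -> 96 -> 98
  15 -> -120 -> -118
  -40 -> 320 -> 322
  23 -> -184 -> -182
  -28 -> 224 -> 226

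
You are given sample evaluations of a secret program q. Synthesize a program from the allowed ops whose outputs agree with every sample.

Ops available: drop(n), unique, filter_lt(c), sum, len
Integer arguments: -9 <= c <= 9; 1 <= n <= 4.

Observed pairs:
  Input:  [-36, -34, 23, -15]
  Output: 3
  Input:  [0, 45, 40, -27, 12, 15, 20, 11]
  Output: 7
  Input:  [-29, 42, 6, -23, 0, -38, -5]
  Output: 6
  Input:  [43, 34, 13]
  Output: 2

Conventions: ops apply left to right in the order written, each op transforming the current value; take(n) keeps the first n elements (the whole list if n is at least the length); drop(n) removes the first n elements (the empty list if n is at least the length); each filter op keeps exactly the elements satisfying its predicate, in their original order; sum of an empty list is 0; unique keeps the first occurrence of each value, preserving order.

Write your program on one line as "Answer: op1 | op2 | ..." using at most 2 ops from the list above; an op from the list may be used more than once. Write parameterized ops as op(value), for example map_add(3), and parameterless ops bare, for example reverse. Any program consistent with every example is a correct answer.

drop(1) | len

Check, running the answer program on each example:
  [-36, -34, 23, -15] -> [-34, 23, -15] -> 3
  [0, 45, 40, -27, 12, 15, 20, 11] -> [45, 40, -27, 12, 15, 20, 11] -> 7
  [-29, 42, 6, -23, 0, -38, -5] -> [42, 6, -23, 0, -38, -5] -> 6
  [43, 34, 13] -> [34, 13] -> 2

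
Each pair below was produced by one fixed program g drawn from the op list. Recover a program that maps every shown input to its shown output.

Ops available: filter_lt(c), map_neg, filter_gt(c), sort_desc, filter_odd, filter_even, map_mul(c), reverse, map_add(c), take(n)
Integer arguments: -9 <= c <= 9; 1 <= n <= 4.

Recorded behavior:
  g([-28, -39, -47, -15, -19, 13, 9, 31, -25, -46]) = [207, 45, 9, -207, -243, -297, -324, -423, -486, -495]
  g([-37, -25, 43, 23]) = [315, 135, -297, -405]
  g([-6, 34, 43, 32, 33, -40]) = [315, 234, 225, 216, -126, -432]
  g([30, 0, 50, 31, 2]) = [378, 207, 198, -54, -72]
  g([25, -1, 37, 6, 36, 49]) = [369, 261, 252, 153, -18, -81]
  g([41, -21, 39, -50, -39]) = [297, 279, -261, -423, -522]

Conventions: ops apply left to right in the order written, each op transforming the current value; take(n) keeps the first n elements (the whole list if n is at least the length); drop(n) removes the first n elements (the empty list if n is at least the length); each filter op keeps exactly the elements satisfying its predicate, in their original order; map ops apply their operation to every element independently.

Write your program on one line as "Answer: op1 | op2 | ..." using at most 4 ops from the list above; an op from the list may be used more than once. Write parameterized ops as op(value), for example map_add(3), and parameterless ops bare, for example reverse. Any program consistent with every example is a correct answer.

sort_desc | map_add(-8) | map_mul(9)

Check, running the answer program on each example:
  [-28, -39, -47, -15, -19, 13, 9, 31, -25, -46] -> [31, 13, 9, -15, -19, -25, -28, -39, -46, -47] -> [23, 5, 1, -23, -27, -33, -36, -47, -54, -55] -> [207, 45, 9, -207, -243, -297, -324, -423, -486, -495]
  [-37, -25, 43, 23] -> [43, 23, -25, -37] -> [35, 15, -33, -45] -> [315, 135, -297, -405]
  [-6, 34, 43, 32, 33, -40] -> [43, 34, 33, 32, -6, -40] -> [35, 26, 25, 24, -14, -48] -> [315, 234, 225, 216, -126, -432]
  [30, 0, 50, 31, 2] -> [50, 31, 30, 2, 0] -> [42, 23, 22, -6, -8] -> [378, 207, 198, -54, -72]
  [25, -1, 37, 6, 36, 49] -> [49, 37, 36, 25, 6, -1] -> [41, 29, 28, 17, -2, -9] -> [369, 261, 252, 153, -18, -81]
  [41, -21, 39, -50, -39] -> [41, 39, -21, -39, -50] -> [33, 31, -29, -47, -58] -> [297, 279, -261, -423, -522]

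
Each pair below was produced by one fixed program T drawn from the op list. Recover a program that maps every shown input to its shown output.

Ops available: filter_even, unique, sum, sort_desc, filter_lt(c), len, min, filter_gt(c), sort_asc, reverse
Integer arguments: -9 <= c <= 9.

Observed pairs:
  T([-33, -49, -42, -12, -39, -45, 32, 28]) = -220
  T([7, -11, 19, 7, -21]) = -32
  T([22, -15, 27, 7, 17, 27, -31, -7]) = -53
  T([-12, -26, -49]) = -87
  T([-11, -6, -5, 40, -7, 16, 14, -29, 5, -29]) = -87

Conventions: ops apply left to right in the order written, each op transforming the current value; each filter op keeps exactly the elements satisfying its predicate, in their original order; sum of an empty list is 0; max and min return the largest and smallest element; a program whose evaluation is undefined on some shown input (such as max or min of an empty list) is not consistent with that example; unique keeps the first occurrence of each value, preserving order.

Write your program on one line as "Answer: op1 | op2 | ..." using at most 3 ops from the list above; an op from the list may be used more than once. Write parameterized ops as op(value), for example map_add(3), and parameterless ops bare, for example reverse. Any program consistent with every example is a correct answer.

sort_asc | filter_lt(5) | sum

Check, running the answer program on each example:
  [-33, -49, -42, -12, -39, -45, 32, 28] -> [-49, -45, -42, -39, -33, -12, 28, 32] -> [-49, -45, -42, -39, -33, -12] -> -220
  [7, -11, 19, 7, -21] -> [-21, -11, 7, 7, 19] -> [-21, -11] -> -32
  [22, -15, 27, 7, 17, 27, -31, -7] -> [-31, -15, -7, 7, 17, 22, 27, 27] -> [-31, -15, -7] -> -53
  [-12, -26, -49] -> [-49, -26, -12] -> [-49, -26, -12] -> -87
  [-11, -6, -5, 40, -7, 16, 14, -29, 5, -29] -> [-29, -29, -11, -7, -6, -5, 5, 14, 16, 40] -> [-29, -29, -11, -7, -6, -5] -> -87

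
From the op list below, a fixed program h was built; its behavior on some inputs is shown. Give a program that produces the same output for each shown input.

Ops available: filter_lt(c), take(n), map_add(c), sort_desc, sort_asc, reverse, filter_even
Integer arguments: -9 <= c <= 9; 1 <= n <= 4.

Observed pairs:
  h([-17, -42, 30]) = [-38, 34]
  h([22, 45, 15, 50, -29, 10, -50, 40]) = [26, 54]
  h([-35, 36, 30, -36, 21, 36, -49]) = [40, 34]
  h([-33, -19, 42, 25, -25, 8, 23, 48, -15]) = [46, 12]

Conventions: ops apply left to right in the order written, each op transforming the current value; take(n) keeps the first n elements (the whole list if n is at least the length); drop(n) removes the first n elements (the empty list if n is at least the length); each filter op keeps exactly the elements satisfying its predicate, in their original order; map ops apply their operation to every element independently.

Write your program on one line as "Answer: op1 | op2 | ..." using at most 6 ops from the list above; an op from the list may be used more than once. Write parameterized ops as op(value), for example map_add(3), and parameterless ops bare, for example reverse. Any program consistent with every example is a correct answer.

reverse | map_add(4) | filter_even | reverse | take(2)

Check, running the answer program on each example:
  [-17, -42, 30] -> [30, -42, -17] -> [34, -38, -13] -> [34, -38] -> [-38, 34] -> [-38, 34]
  [22, 45, 15, 50, -29, 10, -50, 40] -> [40, -50, 10, -29, 50, 15, 45, 22] -> [44, -46, 14, -25, 54, 19, 49, 26] -> [44, -46, 14, 54, 26] -> [26, 54, 14, -46, 44] -> [26, 54]
  [-35, 36, 30, -36, 21, 36, -49] -> [-49, 36, 21, -36, 30, 36, -35] -> [-45, 40, 25, -32, 34, 40, -31] -> [40, -32, 34, 40] -> [40, 34, -32, 40] -> [40, 34]
  [-33, -19, 42, 25, -25, 8, 23, 48, -15] -> [-15, 48, 23, 8, -25, 25, 42, -19, -33] -> [-11, 52, 27, 12, -21, 29, 46, -15, -29] -> [52, 12, 46] -> [46, 12, 52] -> [46, 12]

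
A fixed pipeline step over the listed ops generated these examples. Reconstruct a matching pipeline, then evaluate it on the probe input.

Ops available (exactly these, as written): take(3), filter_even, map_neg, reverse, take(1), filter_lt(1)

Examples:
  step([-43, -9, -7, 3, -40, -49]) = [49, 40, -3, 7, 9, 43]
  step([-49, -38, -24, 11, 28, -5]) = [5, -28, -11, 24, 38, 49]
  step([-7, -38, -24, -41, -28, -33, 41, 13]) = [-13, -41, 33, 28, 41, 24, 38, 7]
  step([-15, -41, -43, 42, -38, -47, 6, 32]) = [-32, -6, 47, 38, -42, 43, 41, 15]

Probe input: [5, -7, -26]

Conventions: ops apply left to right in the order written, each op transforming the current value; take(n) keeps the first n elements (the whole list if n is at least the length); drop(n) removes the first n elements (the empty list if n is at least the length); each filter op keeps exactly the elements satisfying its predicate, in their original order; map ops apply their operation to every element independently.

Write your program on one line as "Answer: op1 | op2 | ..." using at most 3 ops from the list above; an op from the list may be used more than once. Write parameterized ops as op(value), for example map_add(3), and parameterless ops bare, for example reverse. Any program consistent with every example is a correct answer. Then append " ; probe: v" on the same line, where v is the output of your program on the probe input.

reverse | map_neg ; probe: [26, 7, -5]

Check, running the answer program on each example:
  [-43, -9, -7, 3, -40, -49] -> [-49, -40, 3, -7, -9, -43] -> [49, 40, -3, 7, 9, 43]
  [-49, -38, -24, 11, 28, -5] -> [-5, 28, 11, -24, -38, -49] -> [5, -28, -11, 24, 38, 49]
  [-7, -38, -24, -41, -28, -33, 41, 13] -> [13, 41, -33, -28, -41, -24, -38, -7] -> [-13, -41, 33, 28, 41, 24, 38, 7]
  [-15, -41, -43, 42, -38, -47, 6, 32] -> [32, 6, -47, -38, 42, -43, -41, -15] -> [-32, -6, 47, 38, -42, 43, 41, 15]
  probe: [5, -7, -26] -> [-26, -7, 5] -> [26, 7, -5]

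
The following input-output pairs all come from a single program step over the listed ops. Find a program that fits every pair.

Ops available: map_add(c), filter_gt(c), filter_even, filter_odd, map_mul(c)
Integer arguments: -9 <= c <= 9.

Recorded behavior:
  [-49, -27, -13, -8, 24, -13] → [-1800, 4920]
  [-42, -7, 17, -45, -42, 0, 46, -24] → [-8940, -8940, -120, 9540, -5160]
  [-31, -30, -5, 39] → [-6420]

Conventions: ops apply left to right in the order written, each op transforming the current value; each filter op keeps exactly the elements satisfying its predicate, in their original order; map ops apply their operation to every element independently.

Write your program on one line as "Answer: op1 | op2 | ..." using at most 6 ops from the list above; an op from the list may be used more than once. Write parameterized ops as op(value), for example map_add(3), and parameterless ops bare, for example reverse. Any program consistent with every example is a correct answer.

filter_even | map_mul(7) | map_add(-4) | map_mul(6) | map_mul(5)

Check, running the answer program on each example:
  [-49, -27, -13, -8, 24, -13] -> [-8, 24] -> [-56, 168] -> [-60, 164] -> [-360, 984] -> [-1800, 4920]
  [-42, -7, 17, -45, -42, 0, 46, -24] -> [-42, -42, 0, 46, -24] -> [-294, -294, 0, 322, -168] -> [-298, -298, -4, 318, -172] -> [-1788, -1788, -24, 1908, -1032] -> [-8940, -8940, -120, 9540, -5160]
  [-31, -30, -5, 39] -> [-30] -> [-210] -> [-214] -> [-1284] -> [-6420]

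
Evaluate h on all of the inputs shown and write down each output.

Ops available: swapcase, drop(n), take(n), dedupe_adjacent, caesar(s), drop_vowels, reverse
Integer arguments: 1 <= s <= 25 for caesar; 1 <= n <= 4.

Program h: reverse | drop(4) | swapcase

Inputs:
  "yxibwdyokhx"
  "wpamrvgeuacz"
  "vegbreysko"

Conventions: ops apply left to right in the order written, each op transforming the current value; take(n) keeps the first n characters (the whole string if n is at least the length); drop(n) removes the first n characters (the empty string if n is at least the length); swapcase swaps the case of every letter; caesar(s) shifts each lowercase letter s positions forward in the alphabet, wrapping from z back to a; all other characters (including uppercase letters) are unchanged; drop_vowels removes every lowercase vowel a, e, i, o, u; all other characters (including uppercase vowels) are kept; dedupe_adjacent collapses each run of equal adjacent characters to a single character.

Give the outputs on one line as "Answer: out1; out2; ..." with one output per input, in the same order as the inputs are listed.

Execution, op by op:
  "yxibwdyokhx" -> "xhkoydwbixy" -> "ydwbixy" -> "YDWBIXY"
  "wpamrvgeuacz" -> "zcauegvrmapw" -> "egvrmapw" -> "EGVRMAPW"
  "vegbreysko" -> "oksyerbgev" -> "erbgev" -> "ERBGEV"

"YDWBIXY"; "EGVRMAPW"; "ERBGEV"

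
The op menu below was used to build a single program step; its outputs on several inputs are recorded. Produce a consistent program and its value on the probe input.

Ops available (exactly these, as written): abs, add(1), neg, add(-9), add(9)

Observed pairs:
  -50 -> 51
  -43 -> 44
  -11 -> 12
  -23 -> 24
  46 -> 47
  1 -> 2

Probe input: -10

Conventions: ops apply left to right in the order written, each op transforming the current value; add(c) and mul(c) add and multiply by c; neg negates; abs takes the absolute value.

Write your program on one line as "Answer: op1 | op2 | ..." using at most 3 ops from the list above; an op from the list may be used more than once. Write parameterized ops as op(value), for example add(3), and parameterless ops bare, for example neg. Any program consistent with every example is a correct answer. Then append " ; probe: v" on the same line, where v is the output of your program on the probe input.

abs | add(1) ; probe: 11

Check, running the answer program on each example:
  -50 -> 50 -> 51
  -43 -> 43 -> 44
  -11 -> 11 -> 12
  -23 -> 23 -> 24
  46 -> 46 -> 47
  1 -> 1 -> 2
  probe: -10 -> 10 -> 11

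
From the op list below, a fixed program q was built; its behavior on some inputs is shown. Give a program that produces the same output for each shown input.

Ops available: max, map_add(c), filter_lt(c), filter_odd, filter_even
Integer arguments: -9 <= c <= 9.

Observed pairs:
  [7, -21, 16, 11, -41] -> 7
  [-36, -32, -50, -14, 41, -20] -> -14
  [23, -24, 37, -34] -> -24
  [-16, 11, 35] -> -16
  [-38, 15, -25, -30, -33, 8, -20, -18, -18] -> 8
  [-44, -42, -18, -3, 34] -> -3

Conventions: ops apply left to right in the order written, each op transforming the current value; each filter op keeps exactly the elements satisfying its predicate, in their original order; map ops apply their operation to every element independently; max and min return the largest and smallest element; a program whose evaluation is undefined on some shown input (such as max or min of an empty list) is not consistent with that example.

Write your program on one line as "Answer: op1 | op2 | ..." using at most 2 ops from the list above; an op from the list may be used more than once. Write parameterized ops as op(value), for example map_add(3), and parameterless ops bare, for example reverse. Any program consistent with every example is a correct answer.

filter_lt(9) | max

Check, running the answer program on each example:
  [7, -21, 16, 11, -41] -> [7, -21, -41] -> 7
  [-36, -32, -50, -14, 41, -20] -> [-36, -32, -50, -14, -20] -> -14
  [23, -24, 37, -34] -> [-24, -34] -> -24
  [-16, 11, 35] -> [-16] -> -16
  [-38, 15, -25, -30, -33, 8, -20, -18, -18] -> [-38, -25, -30, -33, 8, -20, -18, -18] -> 8
  [-44, -42, -18, -3, 34] -> [-44, -42, -18, -3] -> -3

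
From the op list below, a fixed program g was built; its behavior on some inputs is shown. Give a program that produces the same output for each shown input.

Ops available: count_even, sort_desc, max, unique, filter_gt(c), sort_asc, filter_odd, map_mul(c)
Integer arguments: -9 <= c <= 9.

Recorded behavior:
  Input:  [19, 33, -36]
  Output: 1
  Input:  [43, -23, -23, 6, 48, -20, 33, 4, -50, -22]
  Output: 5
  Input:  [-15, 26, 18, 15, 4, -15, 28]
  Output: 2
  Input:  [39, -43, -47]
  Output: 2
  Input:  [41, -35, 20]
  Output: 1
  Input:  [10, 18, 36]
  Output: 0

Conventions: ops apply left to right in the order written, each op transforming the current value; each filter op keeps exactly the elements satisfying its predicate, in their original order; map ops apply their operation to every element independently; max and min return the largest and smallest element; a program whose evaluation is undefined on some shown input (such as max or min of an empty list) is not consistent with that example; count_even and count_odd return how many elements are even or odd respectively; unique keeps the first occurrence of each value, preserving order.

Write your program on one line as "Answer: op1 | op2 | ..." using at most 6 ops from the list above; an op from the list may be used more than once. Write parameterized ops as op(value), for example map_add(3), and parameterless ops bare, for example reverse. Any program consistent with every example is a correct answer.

map_mul(-3) | map_mul(9) | filter_gt(4) | map_mul(-4) | sort_asc | count_even

Check, running the answer program on each example:
  [19, 33, -36] -> [-57, -99, 108] -> [-513, -891, 972] -> [972] -> [-3888] -> [-3888] -> 1
  [43, -23, -23, 6, 48, -20, 33, 4, -50, -22] -> [-129, 69, 69, -18, -144, 60, -99, -12, 150, 66] -> [-1161, 621, 621, -162, -1296, 540, -891, -108, 1350, 594] -> [621, 621, 540, 1350, 594] -> [-2484, -2484, -2160, -5400, -2376] -> [-5400, -2484, -2484, -2376, -2160] -> 5
  [-15, 26, 18, 15, 4, -15, 28] -> [45, -78, -54, -45, -12, 45, -84] -> [405, -702, -486, -405, -108, 405, -756] -> [405, 405] -> [-1620, -1620] -> [-1620, -1620] -> 2
  [39, -43, -47] -> [-117, 129, 141] -> [-1053, 1161, 1269] -> [1161, 1269] -> [-4644, -5076] -> [-5076, -4644] -> 2
  [41, -35, 20] -> [-123, 105, -60] -> [-1107, 945, -540] -> [945] -> [-3780] -> [-3780] -> 1
  [10, 18, 36] -> [-30, -54, -108] -> [-270, -486, -972] -> [] -> [] -> [] -> 0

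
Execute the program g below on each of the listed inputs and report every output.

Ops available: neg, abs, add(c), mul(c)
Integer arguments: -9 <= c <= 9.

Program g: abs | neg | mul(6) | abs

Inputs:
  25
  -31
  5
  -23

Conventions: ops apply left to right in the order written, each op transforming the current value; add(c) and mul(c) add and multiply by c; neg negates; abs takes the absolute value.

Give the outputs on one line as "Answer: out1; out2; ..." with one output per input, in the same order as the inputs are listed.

Execution, op by op:
  25 -> 25 -> -25 -> -150 -> 150
  -31 -> 31 -> -31 -> -186 -> 186
  5 -> 5 -> -5 -> -30 -> 30
  -23 -> 23 -> -23 -> -138 -> 138

150; 186; 30; 138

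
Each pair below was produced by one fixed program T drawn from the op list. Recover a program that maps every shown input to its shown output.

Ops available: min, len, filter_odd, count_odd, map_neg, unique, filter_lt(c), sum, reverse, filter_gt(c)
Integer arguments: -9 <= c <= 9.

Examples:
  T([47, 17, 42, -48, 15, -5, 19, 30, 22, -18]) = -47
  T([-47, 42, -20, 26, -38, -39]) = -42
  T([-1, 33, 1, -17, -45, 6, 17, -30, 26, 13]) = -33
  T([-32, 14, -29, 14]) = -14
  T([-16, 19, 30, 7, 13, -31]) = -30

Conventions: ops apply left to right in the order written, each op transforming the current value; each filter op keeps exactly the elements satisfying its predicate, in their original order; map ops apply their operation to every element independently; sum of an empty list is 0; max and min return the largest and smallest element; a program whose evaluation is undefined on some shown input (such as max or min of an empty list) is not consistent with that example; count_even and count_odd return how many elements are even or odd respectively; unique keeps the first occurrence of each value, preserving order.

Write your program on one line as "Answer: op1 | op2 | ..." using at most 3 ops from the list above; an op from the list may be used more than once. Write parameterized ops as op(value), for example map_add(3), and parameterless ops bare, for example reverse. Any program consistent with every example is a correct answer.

map_neg | min

Check, running the answer program on each example:
  [47, 17, 42, -48, 15, -5, 19, 30, 22, -18] -> [-47, -17, -42, 48, -15, 5, -19, -30, -22, 18] -> -47
  [-47, 42, -20, 26, -38, -39] -> [47, -42, 20, -26, 38, 39] -> -42
  [-1, 33, 1, -17, -45, 6, 17, -30, 26, 13] -> [1, -33, -1, 17, 45, -6, -17, 30, -26, -13] -> -33
  [-32, 14, -29, 14] -> [32, -14, 29, -14] -> -14
  [-16, 19, 30, 7, 13, -31] -> [16, -19, -30, -7, -13, 31] -> -30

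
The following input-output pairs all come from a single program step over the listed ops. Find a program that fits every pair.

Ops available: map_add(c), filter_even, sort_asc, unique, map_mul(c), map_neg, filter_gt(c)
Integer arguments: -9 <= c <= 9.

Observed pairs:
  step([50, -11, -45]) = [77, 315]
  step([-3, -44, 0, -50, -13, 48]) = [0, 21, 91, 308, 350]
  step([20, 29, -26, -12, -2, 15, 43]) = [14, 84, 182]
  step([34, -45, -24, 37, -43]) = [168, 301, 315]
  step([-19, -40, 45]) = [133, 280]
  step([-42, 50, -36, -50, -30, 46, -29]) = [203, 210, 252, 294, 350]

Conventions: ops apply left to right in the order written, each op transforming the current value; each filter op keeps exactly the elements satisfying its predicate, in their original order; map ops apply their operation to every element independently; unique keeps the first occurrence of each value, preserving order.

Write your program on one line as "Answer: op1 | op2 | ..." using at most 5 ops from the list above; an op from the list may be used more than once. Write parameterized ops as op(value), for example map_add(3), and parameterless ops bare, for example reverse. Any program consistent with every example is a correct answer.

map_neg | filter_gt(-6) | sort_asc | map_mul(7)

Check, running the answer program on each example:
  [50, -11, -45] -> [-50, 11, 45] -> [11, 45] -> [11, 45] -> [77, 315]
  [-3, -44, 0, -50, -13, 48] -> [3, 44, 0, 50, 13, -48] -> [3, 44, 0, 50, 13] -> [0, 3, 13, 44, 50] -> [0, 21, 91, 308, 350]
  [20, 29, -26, -12, -2, 15, 43] -> [-20, -29, 26, 12, 2, -15, -43] -> [26, 12, 2] -> [2, 12, 26] -> [14, 84, 182]
  [34, -45, -24, 37, -43] -> [-34, 45, 24, -37, 43] -> [45, 24, 43] -> [24, 43, 45] -> [168, 301, 315]
  [-19, -40, 45] -> [19, 40, -45] -> [19, 40] -> [19, 40] -> [133, 280]
  [-42, 50, -36, -50, -30, 46, -29] -> [42, -50, 36, 50, 30, -46, 29] -> [42, 36, 50, 30, 29] -> [29, 30, 36, 42, 50] -> [203, 210, 252, 294, 350]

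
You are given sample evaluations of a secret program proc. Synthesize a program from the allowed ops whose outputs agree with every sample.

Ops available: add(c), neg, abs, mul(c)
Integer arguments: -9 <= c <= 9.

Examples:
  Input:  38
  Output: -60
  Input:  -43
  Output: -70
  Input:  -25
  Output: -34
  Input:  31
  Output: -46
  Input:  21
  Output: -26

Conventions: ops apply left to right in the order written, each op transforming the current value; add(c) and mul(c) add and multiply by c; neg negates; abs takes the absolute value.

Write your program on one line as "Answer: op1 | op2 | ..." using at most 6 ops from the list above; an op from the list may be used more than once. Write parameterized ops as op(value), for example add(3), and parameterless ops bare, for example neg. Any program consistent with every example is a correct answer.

neg | abs | neg | add(8) | mul(2)

Check, running the answer program on each example:
  38 -> -38 -> 38 -> -38 -> -30 -> -60
  -43 -> 43 -> 43 -> -43 -> -35 -> -70
  -25 -> 25 -> 25 -> -25 -> -17 -> -34
  31 -> -31 -> 31 -> -31 -> -23 -> -46
  21 -> -21 -> 21 -> -21 -> -13 -> -26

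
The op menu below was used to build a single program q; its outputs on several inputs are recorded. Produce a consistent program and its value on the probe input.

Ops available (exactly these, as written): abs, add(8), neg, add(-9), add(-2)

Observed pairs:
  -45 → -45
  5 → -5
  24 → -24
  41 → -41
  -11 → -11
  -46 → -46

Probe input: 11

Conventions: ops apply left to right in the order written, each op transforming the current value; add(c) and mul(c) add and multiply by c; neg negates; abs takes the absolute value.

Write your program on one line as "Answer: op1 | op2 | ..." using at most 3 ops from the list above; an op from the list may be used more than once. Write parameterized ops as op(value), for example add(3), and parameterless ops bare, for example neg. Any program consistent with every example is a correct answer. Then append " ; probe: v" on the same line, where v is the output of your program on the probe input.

abs | neg ; probe: -11

Check, running the answer program on each example:
  -45 -> 45 -> -45
  5 -> 5 -> -5
  24 -> 24 -> -24
  41 -> 41 -> -41
  -11 -> 11 -> -11
  -46 -> 46 -> -46
  probe: 11 -> 11 -> -11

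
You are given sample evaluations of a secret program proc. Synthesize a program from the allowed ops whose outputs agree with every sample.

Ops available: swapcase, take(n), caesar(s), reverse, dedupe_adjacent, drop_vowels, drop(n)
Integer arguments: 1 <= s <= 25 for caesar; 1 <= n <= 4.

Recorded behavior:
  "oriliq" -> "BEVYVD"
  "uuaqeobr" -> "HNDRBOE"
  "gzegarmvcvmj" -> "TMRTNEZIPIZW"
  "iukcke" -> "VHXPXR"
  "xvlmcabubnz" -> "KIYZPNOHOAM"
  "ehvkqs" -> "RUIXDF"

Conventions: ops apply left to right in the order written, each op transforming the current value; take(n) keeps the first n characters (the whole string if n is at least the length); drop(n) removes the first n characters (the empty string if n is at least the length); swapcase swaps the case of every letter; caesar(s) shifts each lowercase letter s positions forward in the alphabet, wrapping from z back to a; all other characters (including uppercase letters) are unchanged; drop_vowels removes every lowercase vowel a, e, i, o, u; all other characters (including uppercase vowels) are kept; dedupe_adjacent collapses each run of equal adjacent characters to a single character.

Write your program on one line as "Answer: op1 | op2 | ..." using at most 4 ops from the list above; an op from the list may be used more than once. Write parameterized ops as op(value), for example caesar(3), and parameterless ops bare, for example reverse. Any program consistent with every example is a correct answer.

caesar(13) | dedupe_adjacent | swapcase

Check, running the answer program on each example:
  "oriliq" -> "bevyvd" -> "bevyvd" -> "BEVYVD"
  "uuaqeobr" -> "hhndrboe" -> "hndrboe" -> "HNDRBOE"
  "gzegarmvcvmj" -> "tmrtnezipizw" -> "tmrtnezipizw" -> "TMRTNEZIPIZW"
  "iukcke" -> "vhxpxr" -> "vhxpxr" -> "VHXPXR"
  "xvlmcabubnz" -> "kiyzpnohoam" -> "kiyzpnohoam" -> "KIYZPNOHOAM"
  "ehvkqs" -> "ruixdf" -> "ruixdf" -> "RUIXDF"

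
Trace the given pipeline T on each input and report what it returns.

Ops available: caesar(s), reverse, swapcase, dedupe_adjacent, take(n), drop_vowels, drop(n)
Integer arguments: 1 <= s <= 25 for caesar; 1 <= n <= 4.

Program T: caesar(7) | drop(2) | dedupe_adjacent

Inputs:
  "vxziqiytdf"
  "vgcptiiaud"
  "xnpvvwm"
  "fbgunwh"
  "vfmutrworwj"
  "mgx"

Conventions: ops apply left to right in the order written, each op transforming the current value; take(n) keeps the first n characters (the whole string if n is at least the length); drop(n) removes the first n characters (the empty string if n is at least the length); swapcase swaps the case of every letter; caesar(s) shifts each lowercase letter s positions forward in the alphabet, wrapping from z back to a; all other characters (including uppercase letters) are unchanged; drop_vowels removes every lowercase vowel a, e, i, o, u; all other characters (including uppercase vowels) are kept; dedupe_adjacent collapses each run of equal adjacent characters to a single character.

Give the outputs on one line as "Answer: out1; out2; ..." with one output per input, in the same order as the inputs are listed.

Execution, op by op:
  "vxziqiytdf" -> "cegpxpfakm" -> "gpxpfakm" -> "gpxpfakm"
  "vgcptiiaud" -> "cnjwapphbk" -> "jwapphbk" -> "jwaphbk"
  "xnpvvwm" -> "euwccdt" -> "wccdt" -> "wcdt"
  "fbgunwh" -> "minbudo" -> "nbudo" -> "nbudo"
  "vfmutrworwj" -> "cmtbaydvydq" -> "tbaydvydq" -> "tbaydvydq"
  "mgx" -> "tne" -> "e" -> "e"

"gpxpfakm"; "jwaphbk"; "wcdt"; "nbudo"; "tbaydvydq"; "e"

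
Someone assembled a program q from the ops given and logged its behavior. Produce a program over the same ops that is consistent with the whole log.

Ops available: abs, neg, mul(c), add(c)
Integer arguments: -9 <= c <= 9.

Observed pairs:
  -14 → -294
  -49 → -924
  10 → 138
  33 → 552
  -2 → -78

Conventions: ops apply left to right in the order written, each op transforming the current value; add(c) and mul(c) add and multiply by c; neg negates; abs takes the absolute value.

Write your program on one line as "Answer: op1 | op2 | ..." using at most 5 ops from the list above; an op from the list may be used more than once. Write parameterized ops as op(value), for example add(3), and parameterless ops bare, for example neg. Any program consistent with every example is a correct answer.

mul(3) | add(-7) | neg | mul(2) | mul(-3)

Check, running the answer program on each example:
  -14 -> -42 -> -49 -> 49 -> 98 -> -294
  -49 -> -147 -> -154 -> 154 -> 308 -> -924
  10 -> 30 -> 23 -> -23 -> -46 -> 138
  33 -> 99 -> 92 -> -92 -> -184 -> 552
  -2 -> -6 -> -13 -> 13 -> 26 -> -78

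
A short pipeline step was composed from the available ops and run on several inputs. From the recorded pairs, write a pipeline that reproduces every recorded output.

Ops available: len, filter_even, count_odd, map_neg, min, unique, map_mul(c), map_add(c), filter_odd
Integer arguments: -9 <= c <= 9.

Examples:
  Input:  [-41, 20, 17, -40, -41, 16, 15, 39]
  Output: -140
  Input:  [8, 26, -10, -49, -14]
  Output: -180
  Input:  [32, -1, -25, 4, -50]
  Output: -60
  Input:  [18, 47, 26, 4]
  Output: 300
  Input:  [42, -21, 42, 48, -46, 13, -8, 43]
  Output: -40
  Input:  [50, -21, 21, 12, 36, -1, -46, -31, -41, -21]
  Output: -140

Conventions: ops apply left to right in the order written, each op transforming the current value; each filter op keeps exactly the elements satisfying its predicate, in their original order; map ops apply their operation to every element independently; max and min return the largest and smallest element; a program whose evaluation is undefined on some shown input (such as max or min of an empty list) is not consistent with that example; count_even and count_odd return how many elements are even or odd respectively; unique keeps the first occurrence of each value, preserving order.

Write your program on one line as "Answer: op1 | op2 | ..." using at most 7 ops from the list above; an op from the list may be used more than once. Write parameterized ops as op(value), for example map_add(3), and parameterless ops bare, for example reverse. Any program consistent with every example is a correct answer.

map_add(7) | map_add(6) | map_mul(-5) | filter_even | map_neg | min

Check, running the answer program on each example:
  [-41, 20, 17, -40, -41, 16, 15, 39] -> [-34, 27, 24, -33, -34, 23, 22, 46] -> [-28, 33, 30, -27, -28, 29, 28, 52] -> [140, -165, -150, 135, 140, -145, -140, -260] -> [140, -150, 140, -140, -260] -> [-140, 150, -140, 140, 260] -> -140
  [8, 26, -10, -49, -14] -> [15, 33, -3, -42, -7] -> [21, 39, 3, -36, -1] -> [-105, -195, -15, 180, 5] -> [180] -> [-180] -> -180
  [32, -1, -25, 4, -50] -> [39, 6, -18, 11, -43] -> [45, 12, -12, 17, -37] -> [-225, -60, 60, -85, 185] -> [-60, 60] -> [60, -60] -> -60
  [18, 47, 26, 4] -> [25, 54, 33, 11] -> [31, 60, 39, 17] -> [-155, -300, -195, -85] -> [-300] -> [300] -> 300
  [42, -21, 42, 48, -46, 13, -8, 43] -> [49, -14, 49, 55, -39, 20, -1, 50] -> [55, -8, 55, 61, -33, 26, 5, 56] -> [-275, 40, -275, -305, 165, -130, -25, -280] -> [40, -130, -280] -> [-40, 130, 280] -> -40
  [50, -21, 21, 12, 36, -1, -46, -31, -41, -21] -> [57, -14, 28, 19, 43, 6, -39, -24, -34, -14] -> [63, -8, 34, 25, 49, 12, -33, -18, -28, -8] -> [-315, 40, -170, -125, -245, -60, 165, 90, 140, 40] -> [40, -170, -60, 90, 140, 40] -> [-40, 170, 60, -90, -140, -40] -> -140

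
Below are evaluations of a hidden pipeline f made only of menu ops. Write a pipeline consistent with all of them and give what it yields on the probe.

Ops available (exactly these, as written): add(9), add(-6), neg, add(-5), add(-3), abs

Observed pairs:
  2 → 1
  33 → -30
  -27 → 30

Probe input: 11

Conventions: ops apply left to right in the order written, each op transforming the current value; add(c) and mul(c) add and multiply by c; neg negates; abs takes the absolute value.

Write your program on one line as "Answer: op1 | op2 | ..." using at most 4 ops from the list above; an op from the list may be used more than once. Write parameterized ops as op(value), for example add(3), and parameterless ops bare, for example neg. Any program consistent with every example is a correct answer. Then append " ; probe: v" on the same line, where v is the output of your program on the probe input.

add(-6) | neg | add(-3) ; probe: -8

Check, running the answer program on each example:
  2 -> -4 -> 4 -> 1
  33 -> 27 -> -27 -> -30
  -27 -> -33 -> 33 -> 30
  probe: 11 -> 5 -> -5 -> -8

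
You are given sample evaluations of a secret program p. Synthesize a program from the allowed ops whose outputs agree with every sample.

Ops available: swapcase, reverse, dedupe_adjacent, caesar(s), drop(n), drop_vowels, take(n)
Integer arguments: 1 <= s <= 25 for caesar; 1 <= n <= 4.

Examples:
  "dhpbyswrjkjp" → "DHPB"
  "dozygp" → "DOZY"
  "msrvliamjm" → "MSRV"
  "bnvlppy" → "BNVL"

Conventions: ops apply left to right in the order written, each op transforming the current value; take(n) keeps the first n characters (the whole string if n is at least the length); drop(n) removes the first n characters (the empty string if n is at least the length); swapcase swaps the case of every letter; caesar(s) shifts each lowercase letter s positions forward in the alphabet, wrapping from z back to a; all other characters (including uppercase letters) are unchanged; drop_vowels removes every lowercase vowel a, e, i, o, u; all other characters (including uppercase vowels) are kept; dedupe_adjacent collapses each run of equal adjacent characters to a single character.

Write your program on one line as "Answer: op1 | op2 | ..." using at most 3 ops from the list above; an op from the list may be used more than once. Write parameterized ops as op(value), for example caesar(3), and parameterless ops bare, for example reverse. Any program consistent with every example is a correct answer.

swapcase | dedupe_adjacent | take(4)

Check, running the answer program on each example:
  "dhpbyswrjkjp" -> "DHPBYSWRJKJP" -> "DHPBYSWRJKJP" -> "DHPB"
  "dozygp" -> "DOZYGP" -> "DOZYGP" -> "DOZY"
  "msrvliamjm" -> "MSRVLIAMJM" -> "MSRVLIAMJM" -> "MSRV"
  "bnvlppy" -> "BNVLPPY" -> "BNVLPY" -> "BNVL"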